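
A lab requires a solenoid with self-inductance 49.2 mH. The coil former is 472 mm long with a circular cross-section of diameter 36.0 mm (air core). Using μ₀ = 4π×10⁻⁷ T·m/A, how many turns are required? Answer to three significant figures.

A = π(d/2)² = π(1.800×10^-2 m)² = 1.018×10^-3 m².
From L = μ₀N²A/ℓ, N = √(Lℓ / (μ₀A)).
N = √[(4.920×10^-2)(0.472) / ((4π×10⁻⁷)×1.018×10^-3)] = √(1.816×10^7) ≈ 4260.9.

N ≈ 4260 turns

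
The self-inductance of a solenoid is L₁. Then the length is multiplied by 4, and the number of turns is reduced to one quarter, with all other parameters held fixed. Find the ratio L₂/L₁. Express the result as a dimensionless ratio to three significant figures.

L₂/L₁ = 0.0156

For a solenoid, L ∝ μᵣN²A/ℓ.
L₂/L₁ = (4)^-1 × (0.25)^2 = 0.0156.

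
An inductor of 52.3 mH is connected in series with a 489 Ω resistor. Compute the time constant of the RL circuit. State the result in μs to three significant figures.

τ ≈ 107 μs

τ = L/R = (5.230×10^-2 H)/(489 Ω) = 1.070×10^-4 s.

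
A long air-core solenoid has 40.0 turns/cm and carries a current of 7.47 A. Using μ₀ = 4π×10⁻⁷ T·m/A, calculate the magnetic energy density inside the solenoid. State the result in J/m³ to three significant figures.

B = μ₀nI = (4π×10⁻⁷)(4.000×10^3)(7.47) = 3.7548×10^-2 T.
u = B²/(2μ₀) = (3.7548×10^-2)²/(2×4π×10⁻⁷) = 561 J/m³.

u ≈ 561 J/m³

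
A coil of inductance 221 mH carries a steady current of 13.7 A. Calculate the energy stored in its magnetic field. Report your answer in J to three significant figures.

U ≈ 20.7 J

Stored magnetic energy: U = ½LI².
U = ½(0.221 H)(13.7 A)² = 20.74 J.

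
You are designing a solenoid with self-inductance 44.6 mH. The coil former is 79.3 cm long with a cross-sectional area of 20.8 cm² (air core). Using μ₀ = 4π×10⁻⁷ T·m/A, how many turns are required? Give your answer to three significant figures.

A = 20.8 cm² = 2.080×10^-3 m².
From L = μ₀N²A/ℓ, N = √(Lℓ / (μ₀A)).
N = √[(4.460×10^-2)(0.793) / ((4π×10⁻⁷)×2.080×10^-3)] = √(1.353×10^7) ≈ 3678.5.

N ≈ 3680 turns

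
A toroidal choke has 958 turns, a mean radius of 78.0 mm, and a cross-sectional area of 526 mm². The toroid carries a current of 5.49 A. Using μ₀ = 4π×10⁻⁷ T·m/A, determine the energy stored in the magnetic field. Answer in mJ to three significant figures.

L = μ₀N²A/(2πR) = (4π×10⁻⁷)(958)²(5.260×10^-4)/(2π×7.800×10^-2) = 1.238×10^-3 H.
U = ½LI² = ½(1.238×10^-3)(5.49)² = 1.865×10^-2 J.

U ≈ 18.7 mJ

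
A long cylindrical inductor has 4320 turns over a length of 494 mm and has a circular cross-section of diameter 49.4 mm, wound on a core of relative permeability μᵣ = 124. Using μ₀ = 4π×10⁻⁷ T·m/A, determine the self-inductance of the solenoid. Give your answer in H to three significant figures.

L ≈ 11.3 H

A = π(d/2)² = π(2.470×10^-2 m)² = 1.917×10^-3 m².
For a long solenoid, L = μ₀μᵣN²A/ℓ.
L = (4π×10⁻⁷)(124)(4320)²(1.917×10^-3)/(0.494 m) = 11.28 H.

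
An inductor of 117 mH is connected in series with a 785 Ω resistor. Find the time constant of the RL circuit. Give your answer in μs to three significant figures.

τ = L/R = (0.117 H)/(785 Ω) = 1.490×10^-4 s.

τ ≈ 149 μs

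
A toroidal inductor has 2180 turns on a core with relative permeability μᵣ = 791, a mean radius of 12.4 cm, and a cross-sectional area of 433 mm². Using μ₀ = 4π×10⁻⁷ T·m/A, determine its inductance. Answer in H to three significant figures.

For a thin toroid, L = μ₀μᵣN²A/(2πR).
L = (4π×10⁻⁷)(791)(2180)²(4.330×10^-4) / (2π×0.124 m) = 2.625 H.

L ≈ 2.63 H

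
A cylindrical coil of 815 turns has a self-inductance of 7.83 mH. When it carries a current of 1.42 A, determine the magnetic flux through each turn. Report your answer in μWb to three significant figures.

Φ_B ≈ 13.6 μWb

From L = NΦ_B/I, the flux per turn is Φ_B = LI/N.
Φ_B = (7.830×10^-3 H)(1.42 A)/815 = 1.364×10^-5 Wb.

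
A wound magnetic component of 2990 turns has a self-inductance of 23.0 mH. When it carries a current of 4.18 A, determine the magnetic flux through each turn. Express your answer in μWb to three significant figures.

From L = NΦ_B/I, the flux per turn is Φ_B = LI/N.
Φ_B = (2.300×10^-2 H)(4.18 A)/2990 = 3.215×10^-5 Wb.

Φ_B ≈ 32.2 μWb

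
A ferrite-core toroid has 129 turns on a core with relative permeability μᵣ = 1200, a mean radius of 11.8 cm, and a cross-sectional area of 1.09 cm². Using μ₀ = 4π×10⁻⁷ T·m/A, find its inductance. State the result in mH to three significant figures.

L ≈ 3.69 mH

For a thin toroid, L = μ₀μᵣN²A/(2πR).
L = (4π×10⁻⁷)(1200)(129)²(1.090×10^-4) / (2π×0.118 m) = 3.689×10^-3 H.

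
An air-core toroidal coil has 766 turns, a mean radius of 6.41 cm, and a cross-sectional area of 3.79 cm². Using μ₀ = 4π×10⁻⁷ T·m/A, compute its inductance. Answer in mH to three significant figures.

For a thin toroid, L = μ₀N²A/(2πR).
L = (4π×10⁻⁷)(766)²(3.790×10^-4) / (2π×6.410×10^-2 m) = 6.939×10^-4 H.

L ≈ 0.694 mH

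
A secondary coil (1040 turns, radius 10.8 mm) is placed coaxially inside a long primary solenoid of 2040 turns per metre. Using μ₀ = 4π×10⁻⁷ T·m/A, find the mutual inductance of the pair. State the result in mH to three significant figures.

The outer solenoid produces a uniform field B₁ = μ₀n₁I₁ across the inner coil,
so the flux linkage is N₂Φ = N₂B₁A₂ = μ₀n₁N₂A₂·I₁, giving M = μ₀n₁N₂A₂.
A₂ = πr² = π(1.080×10^-2 m)² = 3.664×10^-4 m².
M = (4π×10⁻⁷)(2040)(1040)(3.664×10^-4) = 9.769×10^-4 H.

M ≈ 0.977 mH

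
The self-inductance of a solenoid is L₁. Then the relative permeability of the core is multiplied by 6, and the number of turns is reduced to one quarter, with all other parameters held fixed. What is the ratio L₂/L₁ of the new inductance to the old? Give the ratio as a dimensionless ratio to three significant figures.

L₂/L₁ = 0.375

For a solenoid, L ∝ μᵣN²A/ℓ.
L₂/L₁ = (6) × (0.25)^2 = 0.375.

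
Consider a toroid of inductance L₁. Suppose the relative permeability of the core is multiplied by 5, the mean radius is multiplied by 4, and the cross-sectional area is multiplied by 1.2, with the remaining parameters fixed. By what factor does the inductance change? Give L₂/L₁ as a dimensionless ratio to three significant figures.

For a toroid, L ∝ μᵣN²A/R.
L₂/L₁ = (5) × (4)^-1 × (1.2) = 1.50.

L₂/L₁ = 1.50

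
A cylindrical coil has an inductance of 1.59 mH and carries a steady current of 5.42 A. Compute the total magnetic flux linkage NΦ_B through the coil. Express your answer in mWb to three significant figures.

From L = NΦ_B/I, the flux linkage is NΦ_B = LI.
NΦ_B = (1.590×10^-3 H)(5.42 A) = 8.618×10^-3 Wb.

NΦ_B ≈ 8.62 mWb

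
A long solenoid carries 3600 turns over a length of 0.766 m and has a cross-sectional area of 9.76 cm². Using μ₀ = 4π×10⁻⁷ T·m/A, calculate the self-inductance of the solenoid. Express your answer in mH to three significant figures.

A = 9.76 cm² = 9.760×10^-4 m².
For a long solenoid, L = μ₀N²A/ℓ.
L = (4π×10⁻⁷)(3600)²(9.760×10^-4)/(0.766 m) = 2.075×10^-2 H.

L ≈ 20.8 mH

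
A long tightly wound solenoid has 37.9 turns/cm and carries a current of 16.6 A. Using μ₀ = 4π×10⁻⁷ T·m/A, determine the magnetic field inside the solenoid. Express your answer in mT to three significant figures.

Inside a long solenoid, B = μ₀nI.
B = (4π×10⁻⁷)(3.790×10^3 m⁻¹)(16.6 A) = 7.906×10^-2 T.

B ≈ 79.1 mT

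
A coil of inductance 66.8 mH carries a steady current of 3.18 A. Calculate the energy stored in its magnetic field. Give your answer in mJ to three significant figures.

Stored magnetic energy: U = ½LI².
U = ½(6.680×10^-2 H)(3.18 A)² = 0.3378 J.

U ≈ 338 mJ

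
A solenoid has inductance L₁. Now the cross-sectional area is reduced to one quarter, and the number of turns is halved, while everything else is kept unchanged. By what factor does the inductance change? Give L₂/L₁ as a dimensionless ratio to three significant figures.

L₂/L₁ = 0.0625

For a solenoid, L ∝ μᵣN²A/ℓ.
L₂/L₁ = (0.25) × (0.5)^2 = 0.0625.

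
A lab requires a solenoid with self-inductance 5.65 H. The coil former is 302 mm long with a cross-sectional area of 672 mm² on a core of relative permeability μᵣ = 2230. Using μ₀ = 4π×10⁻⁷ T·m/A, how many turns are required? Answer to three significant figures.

N ≈ 952 turns

A = 672 mm² = 6.720×10^-4 m².
From L = μ₀μᵣN²A/ℓ, N = √(Lℓ / (μ₀μᵣA)).
N = √[(5.65)(0.302) / ((4π×10⁻⁷)(2230)×6.720×10^-4)] = √(9.061×10^5) ≈ 951.9.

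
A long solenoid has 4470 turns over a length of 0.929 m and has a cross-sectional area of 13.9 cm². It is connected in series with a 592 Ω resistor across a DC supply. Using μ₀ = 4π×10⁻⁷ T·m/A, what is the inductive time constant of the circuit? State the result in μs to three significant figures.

τ ≈ 63.5 μs

A = 13.9 cm² = 1.390×10^-3 m².
L = μ₀N²A/ℓ = (4π×10⁻⁷)(4470)²(1.390×10^-3)/(0.929) = 3.757×10^-2 H.
τ = L/R = (3.757×10^-2)/(592) = 6.346×10^-5 s.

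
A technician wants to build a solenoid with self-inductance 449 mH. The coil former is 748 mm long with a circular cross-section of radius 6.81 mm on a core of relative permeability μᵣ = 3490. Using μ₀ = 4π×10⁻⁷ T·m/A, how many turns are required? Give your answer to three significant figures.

A = πr² = π(6.810×10^-3 m)² = 1.457×10^-4 m².
From L = μ₀μᵣN²A/ℓ, N = √(Lℓ / (μ₀μᵣA)).
N = √[(0.449)(0.748) / ((4π×10⁻⁷)(3490)×1.457×10^-4)] = √(5.256×10^5) ≈ 725.0.

N ≈ 725 turns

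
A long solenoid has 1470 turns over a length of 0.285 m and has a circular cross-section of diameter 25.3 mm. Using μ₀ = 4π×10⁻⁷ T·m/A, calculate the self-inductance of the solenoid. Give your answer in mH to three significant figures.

L ≈ 4.79 mH

A = π(d/2)² = π(1.265×10^-2 m)² = 5.027×10^-4 m².
For a long solenoid, L = μ₀N²A/ℓ.
L = (4π×10⁻⁷)(1470)²(5.027×10^-4)/(0.285 m) = 4.790×10^-3 H.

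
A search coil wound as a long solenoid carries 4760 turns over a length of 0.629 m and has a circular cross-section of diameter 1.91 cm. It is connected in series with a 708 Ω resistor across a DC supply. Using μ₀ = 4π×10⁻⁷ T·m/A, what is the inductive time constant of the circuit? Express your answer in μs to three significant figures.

τ ≈ 18.3 μs

A = π(d/2)² = π(9.550×10^-3 m)² = 2.865×10^-4 m².
L = μ₀N²A/ℓ = (4π×10⁻⁷)(4760)²(2.865×10^-4)/(0.629) = 1.297×10^-2 H.
τ = L/R = (1.297×10^-2)/(708) = 1.832×10^-5 s.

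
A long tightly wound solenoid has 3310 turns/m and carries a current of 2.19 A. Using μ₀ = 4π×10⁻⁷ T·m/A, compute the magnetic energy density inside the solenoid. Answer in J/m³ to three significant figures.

B = μ₀nI = (4π×10⁻⁷)(3.310×10^3)(2.19) = 9.109×10^-3 T.
u = B²/(2μ₀) = (9.109×10^-3)²/(2×4π×10⁻⁷) = 33.02 J/m³.

u ≈ 33.0 J/m³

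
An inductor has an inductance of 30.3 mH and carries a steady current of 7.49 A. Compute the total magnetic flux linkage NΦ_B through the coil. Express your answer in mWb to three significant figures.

From L = NΦ_B/I, the flux linkage is NΦ_B = LI.
NΦ_B = (3.030×10^-2 H)(7.49 A) = 0.2269 Wb.

NΦ_B ≈ 227 mWb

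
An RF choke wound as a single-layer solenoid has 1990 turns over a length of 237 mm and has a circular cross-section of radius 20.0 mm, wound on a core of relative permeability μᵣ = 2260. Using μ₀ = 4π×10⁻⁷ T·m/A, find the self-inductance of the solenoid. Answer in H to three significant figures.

A = πr² = π(2.000×10^-2 m)² = 1.257×10^-3 m².
For a long solenoid, L = μ₀μᵣN²A/ℓ.
L = (4π×10⁻⁷)(2260)(1990)²(1.257×10^-3)/(0.237 m) = 59.63 H.

L ≈ 59.6 H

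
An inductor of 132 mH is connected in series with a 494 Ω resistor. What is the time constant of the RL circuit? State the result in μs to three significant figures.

τ ≈ 267 μs

τ = L/R = (0.132 H)/(494 Ω) = 2.672×10^-4 s.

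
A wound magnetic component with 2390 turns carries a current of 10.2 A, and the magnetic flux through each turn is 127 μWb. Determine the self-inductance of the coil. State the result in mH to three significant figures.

L ≈ 29.8 mH

Self-inductance is defined by L = NΦ_B/I (flux linkage over current).
L = (2390)(1.270×10^-4 Wb)/(10.2 A) = 2.976×10^-2 H.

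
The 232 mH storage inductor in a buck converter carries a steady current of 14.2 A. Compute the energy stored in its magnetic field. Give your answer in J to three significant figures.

Stored magnetic energy: U = ½LI².
U = ½(0.232 H)(14.2 A)² = 23.39 J.

U ≈ 23.4 J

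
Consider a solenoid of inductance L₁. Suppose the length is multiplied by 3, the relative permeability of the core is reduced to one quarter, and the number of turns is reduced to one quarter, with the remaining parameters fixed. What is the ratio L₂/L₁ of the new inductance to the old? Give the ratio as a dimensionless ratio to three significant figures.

L₂/L₁ = 0.00521

For a solenoid, L ∝ μᵣN²A/ℓ.
L₂/L₁ = (3)^-1 × (0.25) × (0.25)^2 = 0.00521.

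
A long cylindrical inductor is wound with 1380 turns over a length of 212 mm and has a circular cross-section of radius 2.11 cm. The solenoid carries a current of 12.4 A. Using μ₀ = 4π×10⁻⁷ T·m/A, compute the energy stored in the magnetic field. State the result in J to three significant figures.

U ≈ 1.21 J

A = πr² = π(2.110×10^-2 m)² = 1.399×10^-3 m².
L = μ₀N²A/ℓ = (4π×10⁻⁷)(1380)²(1.399×10^-3)/(0.212) = 1.579×10^-2 H.
U = ½LI² = ½(1.579×10^-2)(12.4)² = 1.214 J.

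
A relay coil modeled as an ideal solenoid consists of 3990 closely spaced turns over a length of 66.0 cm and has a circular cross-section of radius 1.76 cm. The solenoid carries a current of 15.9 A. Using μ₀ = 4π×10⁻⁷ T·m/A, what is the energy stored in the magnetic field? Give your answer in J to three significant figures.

U ≈ 3.73 J

A = πr² = π(1.760×10^-2 m)² = 9.731×10^-4 m².
L = μ₀N²A/ℓ = (4π×10⁻⁷)(3990)²(9.731×10^-4)/(0.66) = 2.950×10^-2 H.
U = ½LI² = ½(2.950×10^-2)(15.9)² = 3.729 J.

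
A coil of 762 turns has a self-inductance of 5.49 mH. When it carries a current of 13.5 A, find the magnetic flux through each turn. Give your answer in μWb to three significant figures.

Φ_B ≈ 97.3 μWb

From L = NΦ_B/I, the flux per turn is Φ_B = LI/N.
Φ_B = (5.490×10^-3 H)(13.5 A)/762 = 9.726×10^-5 Wb.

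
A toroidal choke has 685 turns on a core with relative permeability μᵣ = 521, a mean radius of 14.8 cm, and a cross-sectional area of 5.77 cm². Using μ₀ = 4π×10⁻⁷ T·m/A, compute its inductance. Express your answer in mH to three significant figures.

For a thin toroid, L = μ₀μᵣN²A/(2πR).
L = (4π×10⁻⁷)(521)(685)²(5.770×10^-4) / (2π×0.148 m) = 0.1906 H.

L ≈ 191 mH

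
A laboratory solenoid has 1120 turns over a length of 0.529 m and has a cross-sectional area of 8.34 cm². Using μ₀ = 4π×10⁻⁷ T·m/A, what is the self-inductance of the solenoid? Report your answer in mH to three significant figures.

L ≈ 2.49 mH

A = 8.34 cm² = 8.340×10^-4 m².
For a long solenoid, L = μ₀N²A/ℓ.
L = (4π×10⁻⁷)(1120)²(8.340×10^-4)/(0.529 m) = 2.485×10^-3 H.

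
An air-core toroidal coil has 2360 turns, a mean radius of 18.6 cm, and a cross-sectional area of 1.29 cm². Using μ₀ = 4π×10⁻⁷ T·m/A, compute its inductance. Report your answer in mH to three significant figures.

L ≈ 0.773 mH

For a thin toroid, L = μ₀N²A/(2πR).
L = (4π×10⁻⁷)(2360)²(1.290×10^-4) / (2π×0.186 m) = 7.726×10^-4 H.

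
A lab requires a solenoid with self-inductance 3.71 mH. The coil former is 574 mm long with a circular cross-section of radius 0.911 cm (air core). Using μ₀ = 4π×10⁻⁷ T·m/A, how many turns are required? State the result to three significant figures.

A = πr² = π(9.110×10^-3 m)² = 2.607×10^-4 m².
From L = μ₀N²A/ℓ, N = √(Lℓ / (μ₀A)).
N = √[(3.710×10^-3)(0.574) / ((4π×10⁻⁷)×2.607×10^-4)] = √(6.500×10^6) ≈ 2549.4.

N ≈ 2550 turns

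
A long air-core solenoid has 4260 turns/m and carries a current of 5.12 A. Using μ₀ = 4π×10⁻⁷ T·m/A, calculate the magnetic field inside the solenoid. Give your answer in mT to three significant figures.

B ≈ 27.4 mT

Inside a long solenoid, B = μ₀nI.
B = (4π×10⁻⁷)(4.260×10^3 m⁻¹)(5.12 A) = 2.741×10^-2 T.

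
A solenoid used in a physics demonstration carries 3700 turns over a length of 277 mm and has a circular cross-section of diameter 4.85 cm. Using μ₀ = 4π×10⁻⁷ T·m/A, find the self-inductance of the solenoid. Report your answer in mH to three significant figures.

A = π(d/2)² = π(2.425×10^-2 m)² = 1.847×10^-3 m².
For a long solenoid, L = μ₀N²A/ℓ.
L = (4π×10⁻⁷)(3700)²(1.847×10^-3)/(0.277 m) = 0.1147 H.

L ≈ 115 mH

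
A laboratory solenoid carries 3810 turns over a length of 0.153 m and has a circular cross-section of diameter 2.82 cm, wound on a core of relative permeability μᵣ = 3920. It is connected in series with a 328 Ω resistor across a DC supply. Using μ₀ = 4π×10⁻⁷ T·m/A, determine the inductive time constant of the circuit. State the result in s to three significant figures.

τ ≈ 0.890 s

A = π(d/2)² = π(1.410×10^-2 m)² = 6.246×10^-4 m².
L = μ₀μᵣN²A/ℓ = (4π×10⁻⁷)(3920)(3810)²(6.246×10^-4)/(0.153) = 291.9 H.
τ = L/R = (291.9)/(328) = 0.89 s.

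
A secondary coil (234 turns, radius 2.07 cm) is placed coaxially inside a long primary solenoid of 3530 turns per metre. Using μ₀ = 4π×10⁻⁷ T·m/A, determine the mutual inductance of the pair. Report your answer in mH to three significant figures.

The outer solenoid produces a uniform field B₁ = μ₀n₁I₁ across the inner coil,
so the flux linkage is N₂Φ = N₂B₁A₂ = μ₀n₁N₂A₂·I₁, giving M = μ₀n₁N₂A₂.
A₂ = πr² = π(2.070×10^-2 m)² = 1.346×10^-3 m².
M = (4π×10⁻⁷)(3530)(234)(1.346×10^-3) = 1.397×10^-3 H.

M ≈ 1.40 mH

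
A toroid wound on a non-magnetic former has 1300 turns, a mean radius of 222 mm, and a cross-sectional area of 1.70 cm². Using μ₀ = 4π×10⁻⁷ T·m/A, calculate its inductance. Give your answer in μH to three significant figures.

For a thin toroid, L = μ₀N²A/(2πR).
L = (4π×10⁻⁷)(1300)²(1.700×10^-4) / (2π×0.222 m) = 2.588×10^-4 H.

L ≈ 259 μH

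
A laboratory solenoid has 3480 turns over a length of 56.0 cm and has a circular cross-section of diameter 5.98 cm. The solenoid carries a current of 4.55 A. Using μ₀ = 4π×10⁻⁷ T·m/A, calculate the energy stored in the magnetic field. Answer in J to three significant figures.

U ≈ 0.790 J

A = π(d/2)² = π(2.990×10^-2 m)² = 2.809×10^-3 m².
L = μ₀N²A/ℓ = (4π×10⁻⁷)(3480)²(2.809×10^-3)/(0.56) = 7.633×10^-2 H.
U = ½LI² = ½(7.633×10^-2)(4.55)² = 0.7901 J.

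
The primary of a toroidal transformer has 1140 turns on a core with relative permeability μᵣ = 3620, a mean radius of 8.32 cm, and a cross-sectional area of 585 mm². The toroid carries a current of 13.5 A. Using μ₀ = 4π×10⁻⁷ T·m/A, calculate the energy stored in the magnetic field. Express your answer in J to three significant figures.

U ≈ 603 J

L = μ₀μᵣN²A/(2πR) = (4π×10⁻⁷)(3620)(1140)²(5.850×10^-4)/(2π×8.320×10^-2) = 6.616 H.
U = ½LI² = ½(6.616)(13.5)² = 602.9 J.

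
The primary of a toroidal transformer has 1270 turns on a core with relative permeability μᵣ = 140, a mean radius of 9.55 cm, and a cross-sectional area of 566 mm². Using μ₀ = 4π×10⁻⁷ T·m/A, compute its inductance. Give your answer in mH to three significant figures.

For a thin toroid, L = μ₀μᵣN²A/(2πR).
L = (4π×10⁻⁷)(140)(1270)²(5.660×10^-4) / (2π×9.550×10^-2 m) = 0.2677 H.

L ≈ 268 mH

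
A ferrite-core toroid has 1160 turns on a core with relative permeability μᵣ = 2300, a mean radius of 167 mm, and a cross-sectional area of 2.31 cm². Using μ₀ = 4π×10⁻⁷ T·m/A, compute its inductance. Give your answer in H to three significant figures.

L ≈ 0.856 H

For a thin toroid, L = μ₀μᵣN²A/(2πR).
L = (4π×10⁻⁷)(2300)(1160)²(2.310×10^-4) / (2π×0.167 m) = 0.8562 H.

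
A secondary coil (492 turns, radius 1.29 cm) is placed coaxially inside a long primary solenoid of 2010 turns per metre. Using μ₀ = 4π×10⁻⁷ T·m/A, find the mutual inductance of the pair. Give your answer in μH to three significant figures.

The outer solenoid produces a uniform field B₁ = μ₀n₁I₁ across the inner coil,
so the flux linkage is N₂Φ = N₂B₁A₂ = μ₀n₁N₂A₂·I₁, giving M = μ₀n₁N₂A₂.
A₂ = πr² = π(1.290×10^-2 m)² = 5.228×10^-4 m².
M = (4π×10⁻⁷)(2010)(492)(5.228×10^-4) = 6.497×10^-4 H.

M ≈ 650 μH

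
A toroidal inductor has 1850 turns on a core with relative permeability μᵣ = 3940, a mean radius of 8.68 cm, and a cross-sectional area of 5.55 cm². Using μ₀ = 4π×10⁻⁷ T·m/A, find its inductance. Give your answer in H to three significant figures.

L ≈ 17.2 H

For a thin toroid, L = μ₀μᵣN²A/(2πR).
L = (4π×10⁻⁷)(3940)(1850)²(5.550×10^-4) / (2π×8.680×10^-2 m) = 17.24 H.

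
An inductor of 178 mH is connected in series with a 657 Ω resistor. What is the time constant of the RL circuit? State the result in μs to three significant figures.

τ = L/R = (0.178 H)/(657 Ω) = 2.709×10^-4 s.

τ ≈ 271 μs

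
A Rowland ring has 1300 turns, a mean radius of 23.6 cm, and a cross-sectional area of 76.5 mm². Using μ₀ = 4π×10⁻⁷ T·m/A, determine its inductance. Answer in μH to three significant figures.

L ≈ 110 μH

For a thin toroid, L = μ₀N²A/(2πR).
L = (4π×10⁻⁷)(1300)²(7.650×10^-5) / (2π×0.236 m) = 1.096×10^-4 H.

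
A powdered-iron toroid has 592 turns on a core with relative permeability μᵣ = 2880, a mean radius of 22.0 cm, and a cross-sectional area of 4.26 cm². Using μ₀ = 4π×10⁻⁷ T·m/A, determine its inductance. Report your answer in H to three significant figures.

L ≈ 0.391 H

For a thin toroid, L = μ₀μᵣN²A/(2πR).
L = (4π×10⁻⁷)(2880)(592)²(4.260×10^-4) / (2π×0.22 m) = 0.3909 H.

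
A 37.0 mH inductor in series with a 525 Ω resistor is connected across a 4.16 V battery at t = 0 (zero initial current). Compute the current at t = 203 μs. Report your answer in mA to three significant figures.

I ≈ 7.48 mA

τ = L/R = 3.700×10^-2/525 = 7.048×10^-5 s; final current I_∞ = ε/R = 4.16/525 = 7.924×10^-3 A.
I(t) = I_∞(1 − e^(−t/τ)) with t/τ = 2.880.
I = (7.924×10^-3)(1 − e^(−2.880)) = 7.479×10^-3 A.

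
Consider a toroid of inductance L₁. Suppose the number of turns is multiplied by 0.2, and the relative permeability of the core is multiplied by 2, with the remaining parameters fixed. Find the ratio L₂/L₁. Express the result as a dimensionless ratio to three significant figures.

For a toroid, L ∝ μᵣN²A/R.
L₂/L₁ = (0.2)^2 × (2) = 0.0800.

L₂/L₁ = 0.0800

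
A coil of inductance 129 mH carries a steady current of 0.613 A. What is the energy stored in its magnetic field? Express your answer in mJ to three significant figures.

Stored magnetic energy: U = ½LI².
U = ½(0.129 H)(0.613 A)² = 2.424×10^-2 J.

U ≈ 24.2 mJ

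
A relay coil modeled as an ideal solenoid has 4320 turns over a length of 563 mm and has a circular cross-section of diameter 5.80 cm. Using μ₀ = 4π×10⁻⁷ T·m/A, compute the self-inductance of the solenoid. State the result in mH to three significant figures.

L ≈ 110 mH

A = π(d/2)² = π(2.900×10^-2 m)² = 2.642×10^-3 m².
For a long solenoid, L = μ₀N²A/ℓ.
L = (4π×10⁻⁷)(4320)²(2.642×10^-3)/(0.563 m) = 0.1101 H.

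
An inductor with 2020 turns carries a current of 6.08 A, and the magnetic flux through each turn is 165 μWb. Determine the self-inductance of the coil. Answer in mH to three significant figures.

Self-inductance is defined by L = NΦ_B/I (flux linkage over current).
L = (2020)(1.650×10^-4 Wb)/(6.08 A) = 5.482×10^-2 H.

L ≈ 54.8 mH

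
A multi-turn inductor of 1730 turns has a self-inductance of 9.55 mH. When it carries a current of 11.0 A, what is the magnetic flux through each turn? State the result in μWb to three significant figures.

From L = NΦ_B/I, the flux per turn is Φ_B = LI/N.
Φ_B = (9.550×10^-3 H)(11.0 A)/1730 = 6.072×10^-5 Wb.

Φ_B ≈ 60.7 μWb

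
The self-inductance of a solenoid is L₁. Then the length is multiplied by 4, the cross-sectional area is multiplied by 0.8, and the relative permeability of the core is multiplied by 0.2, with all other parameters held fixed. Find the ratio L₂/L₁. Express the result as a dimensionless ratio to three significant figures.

For a solenoid, L ∝ μᵣN²A/ℓ.
L₂/L₁ = (4)^-1 × (0.8) × (0.2) = 0.0400.

L₂/L₁ = 0.0400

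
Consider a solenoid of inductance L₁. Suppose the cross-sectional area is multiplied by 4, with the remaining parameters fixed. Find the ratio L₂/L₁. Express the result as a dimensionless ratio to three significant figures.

For a solenoid, L ∝ μᵣN²A/ℓ.
L₂/L₁ = (4) = 4.00.

L₂/L₁ = 4.00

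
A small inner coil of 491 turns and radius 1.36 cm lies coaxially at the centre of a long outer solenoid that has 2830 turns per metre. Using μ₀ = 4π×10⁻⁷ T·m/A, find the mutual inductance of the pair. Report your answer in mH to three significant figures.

The outer solenoid produces a uniform field B₁ = μ₀n₁I₁ across the inner coil,
so the flux linkage is N₂Φ = N₂B₁A₂ = μ₀n₁N₂A₂·I₁, giving M = μ₀n₁N₂A₂.
A₂ = πr² = π(1.360×10^-2 m)² = 5.811×10^-4 m².
M = (4π×10⁻⁷)(2830)(491)(5.811×10^-4) = 1.0146×10^-3 H.

M ≈ 1.01 mH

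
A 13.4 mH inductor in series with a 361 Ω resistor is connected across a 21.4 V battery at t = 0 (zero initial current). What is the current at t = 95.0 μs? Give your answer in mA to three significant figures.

I ≈ 54.7 mA

τ = L/R = 1.340×10^-2/361 = 3.712×10^-5 s; final current I_∞ = ε/R = 21.4/361 = 5.928×10^-2 A.
I(t) = I_∞(1 − e^(−t/τ)) with t/τ = 2.559.
I = (5.928×10^-2)(1 − e^(−2.559)) = 5.469×10^-2 A.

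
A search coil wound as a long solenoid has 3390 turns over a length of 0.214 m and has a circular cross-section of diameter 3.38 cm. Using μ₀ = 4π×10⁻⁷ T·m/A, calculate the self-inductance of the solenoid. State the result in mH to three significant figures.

L ≈ 60.6 mH

A = π(d/2)² = π(1.690×10^-2 m)² = 8.973×10^-4 m².
For a long solenoid, L = μ₀N²A/ℓ.
L = (4π×10⁻⁷)(3390)²(8.973×10^-4)/(0.214 m) = 6.055×10^-2 H.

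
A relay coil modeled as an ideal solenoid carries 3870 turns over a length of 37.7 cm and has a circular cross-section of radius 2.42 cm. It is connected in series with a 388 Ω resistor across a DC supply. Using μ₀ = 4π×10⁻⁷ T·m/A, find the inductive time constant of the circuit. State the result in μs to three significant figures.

τ ≈ 237 μs

A = πr² = π(2.420×10^-2 m)² = 1.840×10^-3 m².
L = μ₀N²A/ℓ = (4π×10⁻⁷)(3870)²(1.840×10^-3)/(0.377) = 9.1848×10^-2 H.
τ = L/R = (9.1848×10^-2)/(388) = 2.367×10^-4 s.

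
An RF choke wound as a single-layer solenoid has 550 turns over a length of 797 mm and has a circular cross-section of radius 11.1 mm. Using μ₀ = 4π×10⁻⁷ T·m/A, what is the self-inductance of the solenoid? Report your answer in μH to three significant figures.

L ≈ 185 μH

A = πr² = π(1.110×10^-2 m)² = 3.871×10^-4 m².
For a long solenoid, L = μ₀N²A/ℓ.
L = (4π×10⁻⁷)(550)²(3.871×10^-4)/(0.797 m) = 1.846×10^-4 H.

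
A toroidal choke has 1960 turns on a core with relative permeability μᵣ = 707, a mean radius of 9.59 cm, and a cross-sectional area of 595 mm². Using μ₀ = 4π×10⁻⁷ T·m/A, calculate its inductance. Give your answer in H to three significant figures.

L ≈ 3.37 H

For a thin toroid, L = μ₀μᵣN²A/(2πR).
L = (4π×10⁻⁷)(707)(1960)²(5.950×10^-4) / (2π×9.590×10^-2 m) = 3.37 H.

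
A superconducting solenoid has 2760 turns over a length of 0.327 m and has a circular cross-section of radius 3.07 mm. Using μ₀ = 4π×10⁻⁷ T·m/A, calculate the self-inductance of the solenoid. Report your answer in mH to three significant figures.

A = πr² = π(3.070×10^-3 m)² = 2.961×10^-5 m².
For a long solenoid, L = μ₀N²A/ℓ.
L = (4π×10⁻⁷)(2760)²(2.961×10^-5)/(0.327 m) = 8.668×10^-4 H.

L ≈ 0.867 mH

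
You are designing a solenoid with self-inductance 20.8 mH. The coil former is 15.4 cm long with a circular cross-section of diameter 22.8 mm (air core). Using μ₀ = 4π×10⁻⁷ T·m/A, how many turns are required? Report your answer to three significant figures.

N ≈ 2500 turns

A = π(d/2)² = π(1.140×10^-2 m)² = 4.083×10^-4 m².
From L = μ₀N²A/ℓ, N = √(Lℓ / (μ₀A)).
N = √[(2.080×10^-2)(0.154) / ((4π×10⁻⁷)×4.083×10^-4)] = √(6.243×10^6) ≈ 2498.7.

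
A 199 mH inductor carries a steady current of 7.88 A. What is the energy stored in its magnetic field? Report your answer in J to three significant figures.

U ≈ 6.18 J

Stored magnetic energy: U = ½LI².
U = ½(0.199 H)(7.88 A)² = 6.178 J.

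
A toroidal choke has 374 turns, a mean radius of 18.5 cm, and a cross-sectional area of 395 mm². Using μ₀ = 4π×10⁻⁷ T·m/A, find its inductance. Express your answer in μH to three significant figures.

For a thin toroid, L = μ₀N²A/(2πR).
L = (4π×10⁻⁷)(374)²(3.950×10^-4) / (2π×0.185 m) = 5.973×10^-5 H.

L ≈ 59.7 μH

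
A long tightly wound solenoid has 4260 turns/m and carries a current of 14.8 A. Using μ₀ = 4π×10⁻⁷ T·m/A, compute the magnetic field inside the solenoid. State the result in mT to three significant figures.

Inside a long solenoid, B = μ₀nI.
B = (4π×10⁻⁷)(4.260×10^3 m⁻¹)(14.8 A) = 7.923×10^-2 T.

B ≈ 79.2 mT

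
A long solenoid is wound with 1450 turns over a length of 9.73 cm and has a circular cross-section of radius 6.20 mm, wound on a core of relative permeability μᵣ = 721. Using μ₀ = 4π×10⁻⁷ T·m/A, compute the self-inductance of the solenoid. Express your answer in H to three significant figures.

L ≈ 2.36 H

A = πr² = π(6.200×10^-3 m)² = 1.208×10^-4 m².
For a long solenoid, L = μ₀μᵣN²A/ℓ.
L = (4π×10⁻⁷)(721)(1450)²(1.208×10^-4)/(9.730×10^-2 m) = 2.364 H.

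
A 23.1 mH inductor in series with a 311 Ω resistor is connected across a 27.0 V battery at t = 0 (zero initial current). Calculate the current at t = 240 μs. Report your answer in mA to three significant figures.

I ≈ 83.4 mA

τ = L/R = 2.310×10^-2/311 = 7.428×10^-5 s; final current I_∞ = ε/R = 27.0/311 = 8.682×10^-2 A.
I(t) = I_∞(1 − e^(−t/τ)) with t/τ = 3.231.
I = (8.682×10^-2)(1 − e^(−3.231)) = 8.339×10^-2 A.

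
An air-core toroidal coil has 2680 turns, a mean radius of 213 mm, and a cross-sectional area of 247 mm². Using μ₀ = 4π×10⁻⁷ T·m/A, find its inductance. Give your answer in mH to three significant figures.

For a thin toroid, L = μ₀N²A/(2πR).
L = (4π×10⁻⁷)(2680)²(2.470×10^-4) / (2π×0.213 m) = 1.666×10^-3 H.

L ≈ 1.67 mH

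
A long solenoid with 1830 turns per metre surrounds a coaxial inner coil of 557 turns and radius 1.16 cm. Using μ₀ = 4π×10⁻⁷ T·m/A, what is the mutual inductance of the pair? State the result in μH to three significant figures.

M ≈ 541 μH

The outer solenoid produces a uniform field B₁ = μ₀n₁I₁ across the inner coil,
so the flux linkage is N₂Φ = N₂B₁A₂ = μ₀n₁N₂A₂·I₁, giving M = μ₀n₁N₂A₂.
A₂ = πr² = π(1.160×10^-2 m)² = 4.227×10^-4 m².
M = (4π×10⁻⁷)(1830)(557)(4.227×10^-4) = 5.4148×10^-4 H.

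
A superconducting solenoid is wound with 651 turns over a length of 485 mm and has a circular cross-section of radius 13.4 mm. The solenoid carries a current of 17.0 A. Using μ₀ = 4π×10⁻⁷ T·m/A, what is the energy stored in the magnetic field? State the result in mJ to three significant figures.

A = πr² = π(1.340×10^-2 m)² = 5.641×10^-4 m².
L = μ₀N²A/ℓ = (4π×10⁻⁷)(651)²(5.641×10^-4)/(0.485) = 6.194×10^-4 H.
U = ½LI² = ½(6.194×10^-4)(17.0)² = 8.951×10^-2 J.

U ≈ 89.5 mJ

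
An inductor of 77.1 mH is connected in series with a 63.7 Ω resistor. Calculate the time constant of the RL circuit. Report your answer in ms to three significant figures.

τ = L/R = (7.710×10^-2 H)/(63.7 Ω) = 1.210×10^-3 s.

τ ≈ 1.21 ms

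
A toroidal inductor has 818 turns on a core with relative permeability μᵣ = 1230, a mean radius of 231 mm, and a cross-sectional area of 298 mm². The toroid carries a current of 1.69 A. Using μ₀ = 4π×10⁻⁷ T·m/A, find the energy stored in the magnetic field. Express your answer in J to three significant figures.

U ≈ 0.303 J

L = μ₀μᵣN²A/(2πR) = (4π×10⁻⁷)(1230)(818)²(2.980×10^-4)/(2π×0.231) = 0.2123 H.
U = ½LI² = ½(0.2123)(1.69)² = 0.3032 J.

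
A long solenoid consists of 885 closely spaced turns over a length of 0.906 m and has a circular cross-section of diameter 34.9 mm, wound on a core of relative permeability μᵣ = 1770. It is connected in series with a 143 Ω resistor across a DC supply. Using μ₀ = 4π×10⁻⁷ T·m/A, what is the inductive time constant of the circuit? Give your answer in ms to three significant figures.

τ ≈ 12.9 ms

A = π(d/2)² = π(1.745×10^-2 m)² = 9.566×10^-4 m².
L = μ₀μᵣN²A/ℓ = (4π×10⁻⁷)(1770)(885)²(9.566×10^-4)/(0.906) = 1.839 H.
τ = L/R = (1.839)/(143) = 1.286×10^-2 s.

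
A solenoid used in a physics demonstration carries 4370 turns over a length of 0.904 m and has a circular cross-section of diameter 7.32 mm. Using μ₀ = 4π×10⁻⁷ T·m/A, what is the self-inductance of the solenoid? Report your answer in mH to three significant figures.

L ≈ 1.12 mH

A = π(d/2)² = π(3.660×10^-3 m)² = 4.208×10^-5 m².
For a long solenoid, L = μ₀N²A/ℓ.
L = (4π×10⁻⁷)(4370)²(4.208×10^-5)/(0.904 m) = 1.117×10^-3 H.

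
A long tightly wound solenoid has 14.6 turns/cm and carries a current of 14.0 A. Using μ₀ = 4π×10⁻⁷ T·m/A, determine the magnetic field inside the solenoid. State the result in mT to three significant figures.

Inside a long solenoid, B = μ₀nI.
B = (4π×10⁻⁷)(1.460×10^3 m⁻¹)(14.0 A) = 2.569×10^-2 T.

B ≈ 25.7 mT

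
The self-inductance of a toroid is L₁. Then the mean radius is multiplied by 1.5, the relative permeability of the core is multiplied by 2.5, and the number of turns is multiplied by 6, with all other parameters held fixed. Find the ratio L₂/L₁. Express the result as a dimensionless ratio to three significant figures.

For a toroid, L ∝ μᵣN²A/R.
L₂/L₁ = (1.5)^-1 × (2.5) × (6)^2 = 60.0.

L₂/L₁ = 60.0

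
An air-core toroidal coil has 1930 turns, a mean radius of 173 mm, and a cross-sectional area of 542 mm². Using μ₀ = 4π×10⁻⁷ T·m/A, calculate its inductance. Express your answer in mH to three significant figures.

L ≈ 2.33 mH

For a thin toroid, L = μ₀N²A/(2πR).
L = (4π×10⁻⁷)(1930)²(5.420×10^-4) / (2π×0.173 m) = 2.334×10^-3 H.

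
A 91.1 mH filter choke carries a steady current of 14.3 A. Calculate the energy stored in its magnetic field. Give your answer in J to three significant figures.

U ≈ 9.31 J

Stored magnetic energy: U = ½LI².
U = ½(9.110×10^-2 H)(14.3 A)² = 9.3145 J.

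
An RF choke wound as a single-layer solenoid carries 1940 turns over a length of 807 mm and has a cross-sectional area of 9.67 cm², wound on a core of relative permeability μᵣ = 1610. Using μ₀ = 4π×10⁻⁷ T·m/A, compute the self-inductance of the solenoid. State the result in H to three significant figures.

A = 9.67 cm² = 9.670×10^-4 m².
For a long solenoid, L = μ₀μᵣN²A/ℓ.
L = (4π×10⁻⁷)(1610)(1940)²(9.670×10^-4)/(0.807 m) = 9.124 H.

L ≈ 9.12 H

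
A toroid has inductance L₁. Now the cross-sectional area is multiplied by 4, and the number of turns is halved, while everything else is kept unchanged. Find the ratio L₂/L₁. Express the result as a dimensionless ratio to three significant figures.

L₂/L₁ = 1.00

For a toroid, L ∝ μᵣN²A/R.
L₂/L₁ = (4) × (0.5)^2 = 1.00.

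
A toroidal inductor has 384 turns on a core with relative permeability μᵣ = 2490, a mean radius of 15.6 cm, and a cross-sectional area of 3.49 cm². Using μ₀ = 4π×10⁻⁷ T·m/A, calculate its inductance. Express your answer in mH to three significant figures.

L ≈ 164 mH

For a thin toroid, L = μ₀μᵣN²A/(2πR).
L = (4π×10⁻⁷)(2490)(384)²(3.490×10^-4) / (2π×0.156 m) = 0.1643 H.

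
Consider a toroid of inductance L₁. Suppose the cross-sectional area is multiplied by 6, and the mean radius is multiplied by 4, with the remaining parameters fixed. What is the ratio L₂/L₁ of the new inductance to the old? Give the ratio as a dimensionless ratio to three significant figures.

L₂/L₁ = 1.50

For a toroid, L ∝ μᵣN²A/R.
L₂/L₁ = (6) × (4)^-1 = 1.50.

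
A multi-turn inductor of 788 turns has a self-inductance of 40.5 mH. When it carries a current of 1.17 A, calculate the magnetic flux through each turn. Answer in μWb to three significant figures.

From L = NΦ_B/I, the flux per turn is Φ_B = LI/N.
Φ_B = (4.050×10^-2 H)(1.17 A)/788 = 6.013×10^-5 Wb.

Φ_B ≈ 60.1 μWb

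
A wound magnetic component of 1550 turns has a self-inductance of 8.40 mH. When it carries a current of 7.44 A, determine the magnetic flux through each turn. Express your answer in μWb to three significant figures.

Φ_B ≈ 40.3 μWb

From L = NΦ_B/I, the flux per turn is Φ_B = LI/N.
Φ_B = (8.400×10^-3 H)(7.44 A)/1550 = 4.032×10^-5 Wb.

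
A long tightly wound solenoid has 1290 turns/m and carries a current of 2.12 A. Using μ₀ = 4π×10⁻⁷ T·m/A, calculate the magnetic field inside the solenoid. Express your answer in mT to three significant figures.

B ≈ 3.44 mT

Inside a long solenoid, B = μ₀nI.
B = (4π×10⁻⁷)(1.290×10^3 m⁻¹)(2.12 A) = 3.437×10^-3 T.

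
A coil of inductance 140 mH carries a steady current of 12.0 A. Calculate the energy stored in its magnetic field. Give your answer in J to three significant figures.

Stored magnetic energy: U = ½LI².
U = ½(0.14 H)(12.0 A)² = 10.08 J.

U ≈ 10.1 J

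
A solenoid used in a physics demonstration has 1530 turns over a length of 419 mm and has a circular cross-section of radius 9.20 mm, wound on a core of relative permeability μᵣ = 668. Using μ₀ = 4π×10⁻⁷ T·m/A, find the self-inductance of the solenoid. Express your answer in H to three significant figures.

L ≈ 1.25 H

A = πr² = π(9.200×10^-3 m)² = 2.659×10^-4 m².
For a long solenoid, L = μ₀μᵣN²A/ℓ.
L = (4π×10⁻⁷)(668)(1530)²(2.659×10^-4)/(0.419 m) = 1.247 H.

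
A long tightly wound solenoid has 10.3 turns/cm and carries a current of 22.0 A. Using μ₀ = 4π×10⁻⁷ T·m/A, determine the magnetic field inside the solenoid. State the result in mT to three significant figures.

B ≈ 28.5 mT

Inside a long solenoid, B = μ₀nI.
B = (4π×10⁻⁷)(1.030×10^3 m⁻¹)(22.0 A) = 2.848×10^-2 T.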